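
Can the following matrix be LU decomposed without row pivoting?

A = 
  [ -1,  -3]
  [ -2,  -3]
Yes.
A[1,1] = -1 ≠ 0, so Gaussian elimination proceeds without a row swap: multiplier ℓ₂₁ = (-2)/(-1) = 2, and U[2,2] = -3 - (2)(-3) = 3.
L = 
  [  1,   0]
  [  2,   1]
U = 
  [ -1,  -3]
  [  0,   3]
Check row 2 of LU: [(2)(-1), (2)(-3) + 3] = [-2, -3] = row 2 of A ✓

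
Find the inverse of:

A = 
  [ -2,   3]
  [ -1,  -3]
det(A) = (-2)(-3) - (3)(-1) = 9
For a 2×2 matrix, A⁻¹ = (1/det(A)) · [[d, -b], [-c, a]]
    = (1/9) · [[-3, -3], [1, -2]]

A⁻¹ = 
  [-1/3, -1/3]
  [ 1/9, -2/9]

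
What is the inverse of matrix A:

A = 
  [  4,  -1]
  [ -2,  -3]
det(A) = (4)(-3) - (-1)(-2) = -14
For a 2×2 matrix, A⁻¹ = (1/det(A)) · [[d, -b], [-c, a]]
    = (-1/14) · [[-3, 1], [2, 4]]

A⁻¹ = 
  [ 3/14, -1/14]
  [ -1/7,  -2/7]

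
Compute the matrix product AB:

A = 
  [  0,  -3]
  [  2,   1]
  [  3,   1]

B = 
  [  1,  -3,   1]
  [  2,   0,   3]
AB = 
  [ -6,   0,  -9]
  [  4,  -6,   5]
  [  5,  -9,   6]

A is 3×2 and B is 2×3, so AB is 3×3. Each entry is (row of A)·(column of B):
AB[1,1] = (0)(1) + (-3)(2) = -6
AB[1,2] = (0)(-3) + (-3)(0) = 0
AB[1,3] = (0)(1) + (-3)(3) = -9
AB[2,1] = (2)(1) + (1)(2) = 4
AB[2,2] = (2)(-3) + (1)(0) = -6
AB[2,3] = (2)(1) + (1)(3) = 5
AB[3,1] = (3)(1) + (1)(2) = 5
AB[3,2] = (3)(-3) + (1)(0) = -9
AB[3,3] = (3)(1) + (1)(3) = 6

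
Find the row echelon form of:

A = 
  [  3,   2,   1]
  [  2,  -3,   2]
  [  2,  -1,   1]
Row operations:
R2 → R2 - (2/3)·R1
R3 → R3 - (2/3)·R1
R3 → R3 - (7/13)·R2

Resulting echelon form:
REF = 
  [    3,     2,     1]
  [    0, -13/3,   4/3]
  [    0,     0, -5/13]

Rank = 3 (number of non-zero pivot rows).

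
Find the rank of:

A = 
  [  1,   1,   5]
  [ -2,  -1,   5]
rank(A) = 2

Row reduce:
R2 → R2 + (2)·R1
REF = 
  [  1,   1,   5]
  [  0,   1,  15]
Pivot columns: 1, 2 → 2 pivots.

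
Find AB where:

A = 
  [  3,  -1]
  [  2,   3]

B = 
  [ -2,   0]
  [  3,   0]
AB = 
  [ -9,   0]
  [  5,   0]

A is 2×2 and B is 2×2, so AB is 2×2. Each entry is (row of A)·(column of B):
AB[1,1] = (3)(-2) + (-1)(3) = -9
AB[1,2] = (3)(0) + (-1)(0) = 0
AB[2,1] = (2)(-2) + (3)(3) = 5
AB[2,2] = (2)(0) + (3)(0) = 0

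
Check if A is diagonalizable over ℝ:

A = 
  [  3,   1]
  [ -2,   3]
No

tr(A) = 6, det(A) = 11
Characteristic polynomial: λ² - tr(A)λ + det(A) = λ² - 6λ + 11
λ² - 6λ + 11 = 0  ⇒  λ = (6 ± √((-6)² - 4·(11)))/2 = (6 ± √(-8))/2
  = 3 + i√2,  3 - i√2
Eigenvalues: 3 + i√2, 3 - i√2  (≈ 3 + 1.414i, 3 - 1.414i)
Has complex eigenvalues (not diagonalizable over ℝ).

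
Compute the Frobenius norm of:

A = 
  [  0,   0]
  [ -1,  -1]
||A||_F = 1.414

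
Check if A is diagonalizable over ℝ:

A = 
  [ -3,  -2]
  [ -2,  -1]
Yes

tr(A) = -4, det(A) = -1
Characteristic polynomial: λ² - tr(A)λ + det(A) = λ² + 4λ - 1
λ² + 4λ - 1 = 0  ⇒  λ = (-4 ± √((4)² - 4·(-1)))/2 = (-4 ± √(20))/2
  = -2 + √5,  -2 - √5
Eigenvalues: -2 + √5, -2 - √5  (≈ 0.2361, -4.236)
The two irrational eigenvalues are distinct (simple), so each has alg. mult. = geom. mult. = 1.
Sum of geometric multiplicities equals n, so A has n independent eigenvectors.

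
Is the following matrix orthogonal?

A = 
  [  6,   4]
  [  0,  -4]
No

AᵀA = 
  [ 36,  24]
  [ 24,  32]
≠ I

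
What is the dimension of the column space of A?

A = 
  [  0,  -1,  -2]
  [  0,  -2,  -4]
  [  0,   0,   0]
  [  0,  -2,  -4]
Row reduce:
R2 → R2 - (2)·R1
R4 → R4 - (2)·R1
REF = 
  [  0,  -1,  -2]
  [  0,   0,   0]
  [  0,   0,   0]
  [  0,   0,   0]
Pivot columns: 2 → 1 pivot.
dim(Col(A)) = number of pivot columns = 1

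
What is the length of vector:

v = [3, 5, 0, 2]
6.164

||v||₂ = √((3)² + (5)² + (0)² + (2)²) = √38 = 6.164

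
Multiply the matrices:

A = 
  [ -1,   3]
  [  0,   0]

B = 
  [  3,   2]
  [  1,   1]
AB = 
  [  0,   1]
  [  0,   0]

A is 2×2 and B is 2×2, so AB is 2×2. Each entry is (row of A)·(column of B):
AB[1,1] = (-1)(3) + (3)(1) = 0
AB[1,2] = (-1)(2) + (3)(1) = 1
AB[2,1] = (0)(3) + (0)(1) = 0
AB[2,2] = (0)(2) + (0)(1) = 0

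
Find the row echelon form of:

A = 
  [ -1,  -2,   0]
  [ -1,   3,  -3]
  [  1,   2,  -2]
Row operations:
R2 → R2 - (1)·R1
R3 → R3 + (1)·R1

Resulting echelon form:
REF = 
  [ -1,  -2,   0]
  [  0,   5,  -3]
  [  0,   0,  -2]

Rank = 3 (number of non-zero pivot rows).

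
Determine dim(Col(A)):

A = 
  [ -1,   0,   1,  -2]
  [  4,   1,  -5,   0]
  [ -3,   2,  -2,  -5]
Row reduce:
R2 → R2 + (4)·R1
R3 → R3 - (3)·R1
R3 → R3 - (2)·R2
REF = 
  [ -1,   0,   1,  -2]
  [  0,   1,  -1,  -8]
  [  0,   0,  -3,  17]
Pivot columns: 1, 2, 3 → 3 pivots.
dim(Col(A)) = number of pivot columns = 3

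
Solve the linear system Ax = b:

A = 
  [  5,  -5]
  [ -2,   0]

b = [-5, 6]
x = [-3, -2]

Row reduce the augmented matrix [A|b]:
R2 → R2 + (2/5)·R1
REF = 
  [  5,  -5,  -5]
  [  0,  -2,   4]

Back-substitution:
x₂ = 4 / (-2) = -2
x₁ = (-5 - (-5)(-2)) / 5 = -3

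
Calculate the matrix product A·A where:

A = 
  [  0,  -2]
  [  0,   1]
A² = A·A:
A²[1,1] = (0)(0) + (-2)(0) = 0
A²[1,2] = (0)(-2) + (-2)(1) = -2
A²[2,1] = (0)(0) + (1)(0) = 0
A²[2,2] = (0)(-2) + (1)(1) = 1
A² = 
  [  0,  -2]
  [  0,   1]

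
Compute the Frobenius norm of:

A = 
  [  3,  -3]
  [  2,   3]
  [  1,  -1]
||A||_F = 5.745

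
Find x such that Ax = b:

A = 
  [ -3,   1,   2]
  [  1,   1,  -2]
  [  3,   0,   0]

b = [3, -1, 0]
Row reduce the augmented matrix [A|b]:
R2 → R2 + (1/3)·R1
R3 → R3 + (1)·R1
R3 → R3 - (3/4)·R2
REF = 
  [  -3,    1,    2,    3]
  [   0,  4/3, -4/3,    0]
  [   0,    0,    3,    3]

Back-substitution:
x₃ = 3 / 3 = 1
x₂ = (0 - (-4/3)(1)) / (4/3) = 1
x₁ = (3 - (1)(1) - (2)(1)) / (-3) = 0

x = [0, 1, 1]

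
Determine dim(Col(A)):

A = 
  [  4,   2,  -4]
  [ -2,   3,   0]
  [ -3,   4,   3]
Row reduce:
R2 → R2 + (1/2)·R1
R3 → R3 + (3/4)·R1
R3 → R3 - (11/8)·R2
REF = 
  [   4,    2,   -4]
  [   0,    4,   -2]
  [   0,    0, 11/4]
Pivot columns: 1, 2, 3 → 3 pivots.
dim(Col(A)) = number of pivot columns = 3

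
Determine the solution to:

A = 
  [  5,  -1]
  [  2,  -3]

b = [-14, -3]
Row reduce the augmented matrix [A|b]:
R2 → R2 - (2/5)·R1
REF = 
  [    5,    -1,   -14]
  [    0, -13/5,  13/5]

Back-substitution:
x₂ = (13/5) / (-13/5) = -1
x₁ = (-14 - (-1)(-1)) / 5 = -3

x = [-3, -1]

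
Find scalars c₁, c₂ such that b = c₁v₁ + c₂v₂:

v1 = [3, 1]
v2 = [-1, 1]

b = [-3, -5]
c1 = -2, c2 = -3

b = -2·v1 + -3·v2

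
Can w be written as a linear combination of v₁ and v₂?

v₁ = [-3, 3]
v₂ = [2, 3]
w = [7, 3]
Yes

Form the augmented matrix and row-reduce:
[v₁|v₂|w] = 
  [ -3,   2,   7]
  [  3,   3,   3]
R2 → R2 + (1)·R1
REF = 
  [ -3,   2,   7]
  [  0,   5,  10]

No row of the form [0 0 | nonzero], so the system is consistent. Back-substitution gives c₁ = -1, c₂ = 2: w = (-1)·v₁ + (2)·v₂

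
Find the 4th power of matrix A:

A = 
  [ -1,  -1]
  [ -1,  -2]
A² = A·A:
A²[1,1] = (-1)(-1) + (-1)(-1) = 2
A²[1,2] = (-1)(-1) + (-1)(-2) = 3
A²[2,1] = (-1)(-1) + (-2)(-1) = 3
A²[2,2] = (-1)(-1) + (-2)(-2) = 5
A² = 
  [  2,   3]
  [  3,   5]

A^3 = A^2·A:
A^3[1,1] = (2)(-1) + (3)(-1) = -5
A^3[1,2] = (2)(-1) + (3)(-2) = -8
A^3[2,1] = (3)(-1) + (5)(-1) = -8
A^3[2,2] = (3)(-1) + (5)(-2) = -13
A^3 = 
  [ -5,  -8]
  [ -8, -13]

A^4 = A^3·A:
A^4[1,1] = (-5)(-1) + (-8)(-1) = 13
A^4[1,2] = (-5)(-1) + (-8)(-2) = 21
A^4[2,1] = (-8)(-1) + (-13)(-1) = 21
A^4[2,2] = (-8)(-1) + (-13)(-2) = 34
A^4 = 
  [ 13,  21]
  [ 21,  34]

Therefore
A^4 = 
  [ 13,  21]
  [ 21,  34]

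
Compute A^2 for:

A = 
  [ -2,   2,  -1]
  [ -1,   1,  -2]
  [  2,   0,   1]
A² = A·A:
A²[1,1] = (-2)(-2) + (2)(-1) + (-1)(2) = 0
A²[1,2] = (-2)(2) + (2)(1) + (-1)(0) = -2
A²[1,3] = (-2)(-1) + (2)(-2) + (-1)(1) = -3
A²[2,1] = (-1)(-2) + (1)(-1) + (-2)(2) = -3
A²[2,2] = (-1)(2) + (1)(1) + (-2)(0) = -1
A²[2,3] = (-1)(-1) + (1)(-2) + (-2)(1) = -3
A²[3,1] = (2)(-2) + (0)(-1) + (1)(2) = -2
A²[3,2] = (2)(2) + (0)(1) + (1)(0) = 4
A²[3,3] = (2)(-1) + (0)(-2) + (1)(1) = -1
A² = 
  [  0,  -2,  -3]
  [ -3,  -1,  -3]
  [ -2,   4,  -1]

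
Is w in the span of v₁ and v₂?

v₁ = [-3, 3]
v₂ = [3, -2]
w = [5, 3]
Yes

Form the augmented matrix and row-reduce:
[v₁|v₂|w] = 
  [ -3,   3,   5]
  [  3,  -2,   3]
R2 → R2 + (1)·R1
REF = 
  [ -3,   3,   5]
  [  0,   1,   8]

No row of the form [0 0 | nonzero], so the system is consistent. Back-substitution gives c₁ = 19/3, c₂ = 8: w = (19/3)·v₁ + (8)·v₂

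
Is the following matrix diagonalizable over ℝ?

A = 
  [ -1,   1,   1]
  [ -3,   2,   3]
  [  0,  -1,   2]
No

Characteristic polynomial: det(λI - A) = λ³ - 3λ² + 6λ - 2
By the rational root theorem any rational root is an integer dividing 2; none of those is a root, so p(λ) has no rational roots and hence (being an irreducible cubic) no repeated roots.
Discriminant of the cubic: Δ = -216
Δ < 0 ⇒ one real eigenvalue and a complex-conjugate pair: λ ≈ 1.298 + 1.807i, 1.298 - 1.807i, 0.4039
Has complex eigenvalues (not diagonalizable over ℝ).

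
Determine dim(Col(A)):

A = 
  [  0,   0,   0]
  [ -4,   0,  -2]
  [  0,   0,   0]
dim(Col(A)) = 1

Row reduce:
Swap R1 ↔ R2
REF = 
  [ -4,   0,  -2]
  [  0,   0,   0]
  [  0,   0,   0]
Pivot columns: 1 → 1 pivot.
dim(Col(A)) = number of pivot columns = 1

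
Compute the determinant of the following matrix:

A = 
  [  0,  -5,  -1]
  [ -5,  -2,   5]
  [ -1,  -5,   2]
-48

Cofactor expansion along row 1:
det(A) = (0)·((-2)(2) - (5)(-5)) - (-5)·((-5)(2) - (5)(-1)) + (-1)·((-5)(-5) - (-2)(-1))
  = (0)(21) - (-5)(-5) + (-1)(23)
  = -48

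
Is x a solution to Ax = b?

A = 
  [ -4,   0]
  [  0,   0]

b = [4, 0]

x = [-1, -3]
Yes

Ax = [4, 0] = b ✓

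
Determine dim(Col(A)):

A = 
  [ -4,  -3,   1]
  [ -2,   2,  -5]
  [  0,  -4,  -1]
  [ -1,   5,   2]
dim(Col(A)) = 3

Row reduce:
R2 → R2 - (1/2)·R1
R4 → R4 - (1/4)·R1
R3 → R3 + (8/7)·R2
R4 → R4 - (23/14)·R2
R4 → R4 + (151/102)·R3
REF = 
  [   -4,    -3,     1]
  [    0,   7/2, -11/2]
  [    0,     0, -51/7]
  [    0,     0,     0]
Pivot columns: 1, 2, 3 → 3 pivots.
dim(Col(A)) = number of pivot columns = 3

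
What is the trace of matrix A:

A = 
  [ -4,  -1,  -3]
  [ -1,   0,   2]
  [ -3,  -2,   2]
-2

tr(A) = -4 + 0 + 2 = -2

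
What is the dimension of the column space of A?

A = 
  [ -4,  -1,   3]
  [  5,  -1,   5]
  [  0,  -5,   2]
dim(Col(A)) = 3

Row reduce:
R2 → R2 + (5/4)·R1
R3 → R3 - (20/9)·R2
REF = 
  [    -4,     -1,      3]
  [     0,   -9/4,   35/4]
  [     0,      0, -157/9]
Pivot columns: 1, 2, 3 → 3 pivots.
dim(Col(A)) = number of pivot columns = 3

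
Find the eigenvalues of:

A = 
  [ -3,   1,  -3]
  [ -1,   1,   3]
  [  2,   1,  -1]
λ = 2, (-5 + 3i√3)/2, (-5 - 3i√3)/2  (≈ 2, -2.5 + 2.598i, -2.5 - 2.598i)

Characteristic polynomial: det(λI - A) = λ³ + 3λ² + 3λ - 26
Testing integer divisors of the constant term: p(2) = 0, so (λ - 2) is a factor:
p(λ) = (λ - 2)(λ² + 5λ + 13)
λ² + 5λ + 13 = 0  ⇒  λ = (-5 ± √((5)² - 4·(13)))/2 = (-5 ± √(-27))/2
  = (-5 + 3i√3)/2,  (-5 - 3i√3)/2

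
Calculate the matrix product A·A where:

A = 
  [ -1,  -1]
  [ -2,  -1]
A² = A·A:
A²[1,1] = (-1)(-1) + (-1)(-2) = 3
A²[1,2] = (-1)(-1) + (-1)(-1) = 2
A²[2,1] = (-2)(-1) + (-1)(-2) = 4
A²[2,2] = (-2)(-1) + (-1)(-1) = 3
A² = 
  [  3,   2]
  [  4,   3]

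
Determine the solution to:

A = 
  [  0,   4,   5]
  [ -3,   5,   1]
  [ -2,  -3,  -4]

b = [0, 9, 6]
Row reduce the augmented matrix [A|b]:
Swap R1 ↔ R2
R3 → R3 - (2/3)·R1
R3 → R3 + (19/12)·R2
REF = 
  [  -3,    5,    1,    9]
  [   0,    4,    5,    0]
  [   0,    0, 13/4,    0]

Back-substitution:
x₃ = 0 / (13/4) = 0
x₂ = (0 - (5)(0)) / 4 = 0
x₁ = (9 - (5)(0) - (1)(0)) / (-3) = -3

x = [-3, 0, 0]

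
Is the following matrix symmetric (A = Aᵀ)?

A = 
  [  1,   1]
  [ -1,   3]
No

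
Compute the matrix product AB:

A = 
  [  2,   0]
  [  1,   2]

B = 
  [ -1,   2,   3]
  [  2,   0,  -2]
A is 2×2 and B is 2×3, so AB is 2×3. Each entry is (row of A)·(column of B):
AB[1,1] = (2)(-1) + (0)(2) = -2
AB[1,2] = (2)(2) + (0)(0) = 4
AB[1,3] = (2)(3) + (0)(-2) = 6
AB[2,1] = (1)(-1) + (2)(2) = 3
AB[2,2] = (1)(2) + (2)(0) = 2
AB[2,3] = (1)(3) + (2)(-2) = -1

AB = 
  [ -2,   4,   6]
  [  3,   2,  -1]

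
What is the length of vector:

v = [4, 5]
6.403

||v||₂ = √((4)² + (5)²) = √41 = 6.403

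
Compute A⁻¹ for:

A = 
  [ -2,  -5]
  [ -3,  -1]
det(A) = (-2)(-1) - (-5)(-3) = -13
For a 2×2 matrix, A⁻¹ = (1/det(A)) · [[d, -b], [-c, a]]
    = (-1/13) · [[-1, 5], [3, -2]]

A⁻¹ = 
  [ 1/13, -5/13]
  [-3/13,  2/13]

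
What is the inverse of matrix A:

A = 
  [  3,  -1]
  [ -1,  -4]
det(A) = (3)(-4) - (-1)(-1) = -13
For a 2×2 matrix, A⁻¹ = (1/det(A)) · [[d, -b], [-c, a]]
    = (-1/13) · [[-4, 1], [1, 3]]

A⁻¹ = 
  [ 4/13, -1/13]
  [-1/13, -3/13]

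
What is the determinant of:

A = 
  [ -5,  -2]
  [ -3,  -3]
9

For a 2×2 matrix, det = ad - bc = (-5)(-3) - (-2)(-3) = 9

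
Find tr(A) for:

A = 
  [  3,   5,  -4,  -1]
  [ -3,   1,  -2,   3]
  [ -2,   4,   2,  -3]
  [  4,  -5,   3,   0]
6

tr(A) = 3 + 1 + 2 + 0 = 6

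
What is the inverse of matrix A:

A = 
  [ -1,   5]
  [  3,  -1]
det(A) = (-1)(-1) - (5)(3) = -14
For a 2×2 matrix, A⁻¹ = (1/det(A)) · [[d, -b], [-c, a]]
    = (-1/14) · [[-1, -5], [-3, -1]]

A⁻¹ = 
  [1/14, 5/14]
  [3/14, 1/14]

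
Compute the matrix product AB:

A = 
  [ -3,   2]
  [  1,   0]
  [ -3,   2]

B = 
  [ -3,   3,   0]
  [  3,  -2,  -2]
A is 3×2 and B is 2×3, so AB is 3×3. Each entry is (row of A)·(column of B):
AB[1,1] = (-3)(-3) + (2)(3) = 15
AB[1,2] = (-3)(3) + (2)(-2) = -13
AB[1,3] = (-3)(0) + (2)(-2) = -4
AB[2,1] = (1)(-3) + (0)(3) = -3
AB[2,2] = (1)(3) + (0)(-2) = 3
AB[2,3] = (1)(0) + (0)(-2) = 0
AB[3,1] = (-3)(-3) + (2)(3) = 15
AB[3,2] = (-3)(3) + (2)(-2) = -13
AB[3,3] = (-3)(0) + (2)(-2) = -4

AB = 
  [ 15, -13,  -4]
  [ -3,   3,   0]
  [ 15, -13,  -4]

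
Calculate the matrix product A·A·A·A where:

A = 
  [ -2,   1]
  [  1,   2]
A^4 = 
  [ 25,   0]
  [  0,  25]

A² = A·A:
A²[1,1] = (-2)(-2) + (1)(1) = 5
A²[1,2] = (-2)(1) + (1)(2) = 0
A²[2,1] = (1)(-2) + (2)(1) = 0
A²[2,2] = (1)(1) + (2)(2) = 5
A² = 
  [  5,   0]
  [  0,   5]

A^3 = A^2·A:
A^3[1,1] = (5)(-2) + (0)(1) = -10
A^3[1,2] = (5)(1) + (0)(2) = 5
A^3[2,1] = (0)(-2) + (5)(1) = 5
A^3[2,2] = (0)(1) + (5)(2) = 10
A^3 = 
  [-10,   5]
  [  5,  10]

A^4 = A^3·A:
A^4[1,1] = (-10)(-2) + (5)(1) = 25
A^4[1,2] = (-10)(1) + (5)(2) = 0
A^4[2,1] = (5)(-2) + (10)(1) = 0
A^4[2,2] = (5)(1) + (10)(2) = 25
A^4 = 
  [ 25,   0]
  [  0,  25]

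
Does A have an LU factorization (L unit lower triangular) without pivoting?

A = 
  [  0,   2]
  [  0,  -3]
Yes.
The first column is zero, so A is already upper triangular: L = I, U = A.
L = 
  [  1,   0]
  [  0,   1]
U = 
  [  0,   2]
  [  0,  -3]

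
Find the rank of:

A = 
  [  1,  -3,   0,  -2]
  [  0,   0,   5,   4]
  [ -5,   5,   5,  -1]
Row reduce:
R3 → R3 + (5)·R1
Swap R2 ↔ R3
REF = 
  [  1,  -3,   0,  -2]
  [  0, -10,   5, -11]
  [  0,   0,   5,   4]
Pivot columns: 1, 2, 3 → 3 pivots.

rank(A) = 3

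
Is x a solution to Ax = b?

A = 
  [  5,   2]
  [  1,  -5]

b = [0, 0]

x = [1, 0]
No

Ax = [5, 1] ≠ b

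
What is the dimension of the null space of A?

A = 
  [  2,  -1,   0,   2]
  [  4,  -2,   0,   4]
nullity(A) = 3

Row reduce:
R2 → R2 - (2)·R1
REF = 
  [  2,  -1,   0,   2]
  [  0,   0,   0,   0]
Pivot columns: 1 → 1 pivot.
rank(A) = 1, so nullity(A) = 4 - 1 = 3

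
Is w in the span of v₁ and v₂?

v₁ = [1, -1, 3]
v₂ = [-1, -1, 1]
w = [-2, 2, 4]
No

Form the augmented matrix and row-reduce:
[v₁|v₂|w] = 
  [  1,  -1,  -2]
  [ -1,  -1,   2]
  [  3,   1,   4]
R2 → R2 + (1)·R1
R3 → R3 - (3)·R1
R3 → R3 + (2)·R2
REF = 
  [  1,  -1,  -2]
  [  0,  -2,   0]
  [  0,   0,  10]

Row 3 reads [0 0 | 10], i.e. 0 = 10, so the system is inconsistent and w ∉ span{v₁, v₂}.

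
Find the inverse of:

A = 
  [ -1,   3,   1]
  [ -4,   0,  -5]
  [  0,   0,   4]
det(A) = (-1)·((0)(4) - (-5)(0)) - (3)·((-4)(4) - (-5)(0)) + (1)·((-4)(0) - (0)(0))
  = (-1)(0) - (3)(-16) + (1)(0)
  = 48
det(A) = 48 ≠ 0, so A is invertible.

Cofactors Cᵢⱼ = (-1)ⁱ⁺ʲ·Mᵢⱼ:
C = 
  [  0,  16,   0]
  [-12,  -4,   0]
  [-15,  -9,  12]

adj(A) = Cᵀ:
adj(A) = 
  [  0, -12, -15]
  [ 16,  -4,  -9]
  [  0,   0,  12]

A⁻¹ = (1/48) · adj(A):
A⁻¹ = 
  [    0,  -1/4, -5/16]
  [  1/3, -1/12, -3/16]
  [    0,     0,   1/4]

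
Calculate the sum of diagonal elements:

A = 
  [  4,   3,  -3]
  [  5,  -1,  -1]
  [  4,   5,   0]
3

tr(A) = 4 + -1 + 0 = 3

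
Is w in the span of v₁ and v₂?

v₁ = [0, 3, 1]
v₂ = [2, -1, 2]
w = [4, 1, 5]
Yes

Form the augmented matrix and row-reduce:
[v₁|v₂|w] = 
  [  0,   2,   4]
  [  3,  -1,   1]
  [  1,   2,   5]
Swap R1 ↔ R2
R3 → R3 - (1/3)·R1
R3 → R3 - (7/6)·R2
REF = 
  [  3,  -1,   1]
  [  0,   2,   4]
  [  0,   0,   0]

No row of the form [0 0 | nonzero], so the system is consistent. Back-substitution gives c₁ = 1, c₂ = 2: w = (1)·v₁ + (2)·v₂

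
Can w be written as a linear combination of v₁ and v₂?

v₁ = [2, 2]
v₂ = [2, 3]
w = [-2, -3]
Yes

Form the augmented matrix and row-reduce:
[v₁|v₂|w] = 
  [  2,   2,  -2]
  [  2,   3,  -3]
R2 → R2 - (1)·R1
REF = 
  [  2,   2,  -2]
  [  0,   1,  -1]

No row of the form [0 0 | nonzero], so the system is consistent. Back-substitution gives c₁ = 0, c₂ = -1: w = (0)·v₁ + (-1)·v₂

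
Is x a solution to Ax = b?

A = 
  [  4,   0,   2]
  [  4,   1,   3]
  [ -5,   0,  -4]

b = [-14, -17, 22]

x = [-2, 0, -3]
Yes

Ax = [-14, -17, 22] = b ✓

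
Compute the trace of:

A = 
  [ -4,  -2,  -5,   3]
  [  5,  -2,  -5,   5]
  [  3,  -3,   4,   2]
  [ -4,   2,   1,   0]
-2

tr(A) = -4 + -2 + 4 + 0 = -2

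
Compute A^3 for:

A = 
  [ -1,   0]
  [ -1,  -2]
A^3 = 
  [ -1,   0]
  [ -7,  -8]

A² = A·A:
A²[1,1] = (-1)(-1) + (0)(-1) = 1
A²[1,2] = (-1)(0) + (0)(-2) = 0
A²[2,1] = (-1)(-1) + (-2)(-1) = 3
A²[2,2] = (-1)(0) + (-2)(-2) = 4
A² = 
  [  1,   0]
  [  3,   4]

A^3 = A^2·A:
A^3[1,1] = (1)(-1) + (0)(-1) = -1
A^3[1,2] = (1)(0) + (0)(-2) = 0
A^3[2,1] = (3)(-1) + (4)(-1) = -7
A^3[2,2] = (3)(0) + (4)(-2) = -8
A^3 = 
  [ -1,   0]
  [ -7,  -8]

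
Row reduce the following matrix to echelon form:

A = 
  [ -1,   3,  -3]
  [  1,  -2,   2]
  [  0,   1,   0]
Row operations:
R2 → R2 + (1)·R1
R3 → R3 - (1)·R2

Resulting echelon form:
REF = 
  [ -1,   3,  -3]
  [  0,   1,  -1]
  [  0,   0,   1]

Rank = 3 (number of non-zero pivot rows).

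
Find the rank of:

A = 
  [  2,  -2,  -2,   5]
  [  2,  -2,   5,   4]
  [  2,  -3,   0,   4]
rank(A) = 3

Row reduce:
R2 → R2 - (1)·R1
R3 → R3 - (1)·R1
Swap R2 ↔ R3
REF = 
  [  2,  -2,  -2,   5]
  [  0,  -1,   2,  -1]
  [  0,   0,   7,  -1]
Pivot columns: 1, 2, 3 → 3 pivots.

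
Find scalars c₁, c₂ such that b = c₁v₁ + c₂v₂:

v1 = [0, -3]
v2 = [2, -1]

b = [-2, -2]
c1 = 1, c2 = -1

b = 1·v1 + -1·v2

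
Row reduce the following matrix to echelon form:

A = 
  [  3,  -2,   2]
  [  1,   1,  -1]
Row operations:
R2 → R2 - (1/3)·R1

Resulting echelon form:
REF = 
  [   3,   -2,    2]
  [   0,  5/3, -5/3]

Rank = 2 (number of non-zero pivot rows).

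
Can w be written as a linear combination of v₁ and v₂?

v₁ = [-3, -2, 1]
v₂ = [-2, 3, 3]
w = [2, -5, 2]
No

Form the augmented matrix and row-reduce:
[v₁|v₂|w] = 
  [ -3,  -2,   2]
  [ -2,   3,  -5]
  [  1,   3,   2]
R2 → R2 - (2/3)·R1
R3 → R3 + (1/3)·R1
R3 → R3 - (7/13)·R2
REF = 
  [   -3,    -2,     2]
  [    0,  13/3, -19/3]
  [    0,     0, 79/13]

Row 3 reads [0 0 | 79/13], i.e. 0 = 79/13, so the system is inconsistent and w ∉ span{v₁, v₂}.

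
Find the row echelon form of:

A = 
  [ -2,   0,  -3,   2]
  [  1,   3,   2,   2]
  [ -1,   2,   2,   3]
Row operations:
R2 → R2 + (1/2)·R1
R3 → R3 - (1/2)·R1
R3 → R3 - (2/3)·R2

Resulting echelon form:
REF = 
  [  -2,    0,   -3,    2]
  [   0,    3,  1/2,    3]
  [   0,    0, 19/6,    0]

Rank = 3 (number of non-zero pivot rows).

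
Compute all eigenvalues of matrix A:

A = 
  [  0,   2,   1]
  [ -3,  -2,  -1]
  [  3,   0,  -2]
λ = -3, (-1 + i√15)/2, (-1 - i√15)/2  (≈ -3, -0.5 + 1.936i, -0.5 - 1.936i)

Characteristic polynomial: det(λI - A) = λ³ + 4λ² + 7λ + 12
Testing integer divisors of the constant term: p(-3) = 0, so (λ + 3) is a factor:
p(λ) = (λ + 3)(λ² + λ + 4)
λ² + λ + 4 = 0  ⇒  λ = (-1 ± √((1)² - 4·(4)))/2 = (-1 ± √(-15))/2
  = (-1 + i√15)/2,  (-1 - i√15)/2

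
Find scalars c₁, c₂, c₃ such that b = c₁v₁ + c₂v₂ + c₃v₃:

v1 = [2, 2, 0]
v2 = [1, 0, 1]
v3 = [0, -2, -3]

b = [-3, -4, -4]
c1 = -1, c2 = -1, c3 = 1

b = -1·v1 + -1·v2 + 1·v3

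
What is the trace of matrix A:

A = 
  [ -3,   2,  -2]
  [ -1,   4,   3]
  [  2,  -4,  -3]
-2

tr(A) = -3 + 4 + -3 = -2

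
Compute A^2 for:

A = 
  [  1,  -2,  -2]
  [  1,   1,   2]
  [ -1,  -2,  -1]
A² = A·A:
A²[1,1] = (1)(1) + (-2)(1) + (-2)(-1) = 1
A²[1,2] = (1)(-2) + (-2)(1) + (-2)(-2) = 0
A²[1,3] = (1)(-2) + (-2)(2) + (-2)(-1) = -4
A²[2,1] = (1)(1) + (1)(1) + (2)(-1) = 0
A²[2,2] = (1)(-2) + (1)(1) + (2)(-2) = -5
A²[2,3] = (1)(-2) + (1)(2) + (2)(-1) = -2
A²[3,1] = (-1)(1) + (-2)(1) + (-1)(-1) = -2
A²[3,2] = (-1)(-2) + (-2)(1) + (-1)(-2) = 2
A²[3,3] = (-1)(-2) + (-2)(2) + (-1)(-1) = -1
A² = 
  [  1,   0,  -4]
  [  0,  -5,  -2]
  [ -2,   2,  -1]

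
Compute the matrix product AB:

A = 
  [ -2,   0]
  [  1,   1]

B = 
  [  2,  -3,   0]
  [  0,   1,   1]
A is 2×2 and B is 2×3, so AB is 2×3. Each entry is (row of A)·(column of B):
AB[1,1] = (-2)(2) + (0)(0) = -4
AB[1,2] = (-2)(-3) + (0)(1) = 6
AB[1,3] = (-2)(0) + (0)(1) = 0
AB[2,1] = (1)(2) + (1)(0) = 2
AB[2,2] = (1)(-3) + (1)(1) = -2
AB[2,3] = (1)(0) + (1)(1) = 1

AB = 
  [ -4,   6,   0]
  [  2,  -2,   1]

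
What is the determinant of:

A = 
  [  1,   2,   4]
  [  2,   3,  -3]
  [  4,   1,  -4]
-57

Cofactor expansion along row 1:
det(A) = (1)·((3)(-4) - (-3)(1)) - (2)·((2)(-4) - (-3)(4)) + (4)·((2)(1) - (3)(4))
  = (1)(-9) - (2)(4) + (4)(-10)
  = -57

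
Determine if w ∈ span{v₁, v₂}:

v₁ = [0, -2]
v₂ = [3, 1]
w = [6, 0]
Yes

Form the augmented matrix and row-reduce:
[v₁|v₂|w] = 
  [  0,   3,   6]
  [ -2,   1,   0]
Swap R1 ↔ R2
REF = 
  [ -2,   1,   0]
  [  0,   3,   6]

No row of the form [0 0 | nonzero], so the system is consistent. Back-substitution gives c₁ = 1, c₂ = 2: w = (1)·v₁ + (2)·v₂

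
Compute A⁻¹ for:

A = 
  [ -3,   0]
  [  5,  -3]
det(A) = (-3)(-3) - (0)(5) = 9
For a 2×2 matrix, A⁻¹ = (1/det(A)) · [[d, -b], [-c, a]]
    = (1/9) · [[-3, 0], [-5, -3]]

A⁻¹ = 
  [-1/3,    0]
  [-5/9, -1/3]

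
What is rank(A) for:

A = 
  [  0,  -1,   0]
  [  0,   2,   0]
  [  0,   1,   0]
Row reduce:
R2 → R2 + (2)·R1
R3 → R3 + (1)·R1
REF = 
  [  0,  -1,   0]
  [  0,   0,   0]
  [  0,   0,   0]
Pivot columns: 2 → 1 pivot.

rank(A) = 1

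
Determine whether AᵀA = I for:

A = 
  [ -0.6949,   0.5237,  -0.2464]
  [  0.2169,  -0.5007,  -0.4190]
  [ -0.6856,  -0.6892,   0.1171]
No

AᵀA = 
  [  1,   0,   0.0001]
  [  0,   1,   0]
  [  0.0001,   0,   0.2500]
≠ I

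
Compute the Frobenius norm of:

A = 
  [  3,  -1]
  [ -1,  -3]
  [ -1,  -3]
||A||_F = 5.477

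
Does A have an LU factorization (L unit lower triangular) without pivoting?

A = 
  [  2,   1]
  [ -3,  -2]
Yes.
A[1,1] = 2 ≠ 0, so Gaussian elimination proceeds without a row swap: multiplier ℓ₂₁ = (-3)/(2) = -3/2, and U[2,2] = -2 - (-3/2)(1) = -1/2.
L = 
  [   1,    0]
  [-3/2,    1]
U = 
  [   2,    1]
  [   0, -1/2]
Check row 2 of LU: [(-3/2)(2), (-3/2)(1) + (-1/2)] = [-3, -2] = row 2 of A ✓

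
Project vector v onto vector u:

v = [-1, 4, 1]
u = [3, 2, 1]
v·u = (-1)(3) + (4)(2) + (1)(1) = 6
u·u = (3)² + (2)² + (1)² = 14
proj_u(v) = (v·u / u·u) × u = (6/14) × u = (3/7) × u

proj_u(v) = [9/7, 6/7, 3/7]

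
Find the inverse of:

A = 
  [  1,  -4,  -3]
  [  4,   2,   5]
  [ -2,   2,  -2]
det(A) = (1)·((2)(-2) - (5)(2)) - (-4)·((4)(-2) - (5)(-2)) + (-3)·((4)(2) - (2)(-2))
  = (1)(-14) - (-4)(2) + (-3)(12)
  = -42
det(A) = -42 ≠ 0, so A is invertible.

Cofactors Cᵢⱼ = (-1)ⁱ⁺ʲ·Mᵢⱼ:
C = 
  [-14,  -2,  12]
  [-14,  -8,   6]
  [-14, -17,  18]

adj(A) = Cᵀ:
adj(A) = 
  [-14, -14, -14]
  [ -2,  -8, -17]
  [ 12,   6,  18]

A⁻¹ = (-1/42) · adj(A):
A⁻¹ = 
  [  1/3,   1/3,   1/3]
  [ 1/21,  4/21, 17/42]
  [ -2/7,  -1/7,  -3/7]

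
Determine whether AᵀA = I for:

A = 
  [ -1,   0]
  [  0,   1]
Yes

AᵀA = 
  [  1,   0]
  [  0,   1]
= I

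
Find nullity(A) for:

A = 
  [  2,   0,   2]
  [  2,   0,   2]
nullity(A) = 2

Row reduce:
R2 → R2 - (1)·R1
REF = 
  [  2,   0,   2]
  [  0,   0,   0]
Pivot columns: 1 → 1 pivot.
rank(A) = 1, so nullity(A) = 3 - 1 = 2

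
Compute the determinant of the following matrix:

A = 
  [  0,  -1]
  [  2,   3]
For a 2×2 matrix, det = ad - bc = (0)(3) - (-1)(2) = 2

det(A) = 2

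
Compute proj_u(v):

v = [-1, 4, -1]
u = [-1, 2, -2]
proj_u(v) = [-11/9, 22/9, -22/9]

v·u = (-1)(-1) + (4)(2) + (-1)(-2) = 11
u·u = (-1)² + (2)² + (-2)² = 9
proj_u(v) = (v·u / u·u) × u = (11/9) × u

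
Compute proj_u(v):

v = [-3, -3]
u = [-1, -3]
proj_u(v) = [-6/5, -18/5]

v·u = (-3)(-1) + (-3)(-3) = 12
u·u = (-1)² + (-3)² = 10
proj_u(v) = (v·u / u·u) × u = (12/10) × u = (6/5) × u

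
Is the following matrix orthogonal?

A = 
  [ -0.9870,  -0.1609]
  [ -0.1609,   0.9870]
Yes

AᵀA = 
  [  1.0001,   0]
  [  0,   1.0001]
≈ I (equal to I up to the 4-dp rounding of the entries)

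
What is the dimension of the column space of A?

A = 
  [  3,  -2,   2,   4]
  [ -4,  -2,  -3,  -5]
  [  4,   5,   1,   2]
dim(Col(A)) = 3

Row reduce:
R2 → R2 + (4/3)·R1
R3 → R3 - (4/3)·R1
R3 → R3 + (23/14)·R2
REF = 
  [     3,     -2,      2,      4]
  [     0,  -14/3,   -1/3,    1/3]
  [     0,      0, -31/14, -39/14]
Pivot columns: 1, 2, 3 → 3 pivots.
dim(Col(A)) = number of pivot columns = 3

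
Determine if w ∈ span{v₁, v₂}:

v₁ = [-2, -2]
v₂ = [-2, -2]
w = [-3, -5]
No

Form the augmented matrix and row-reduce:
[v₁|v₂|w] = 
  [ -2,  -2,  -3]
  [ -2,  -2,  -5]
R2 → R2 - (1)·R1
REF = 
  [ -2,  -2,  -3]
  [  0,   0,  -2]

Row 2 reads [0 0 | -2], i.e. 0 = -2, so the system is inconsistent and w ∉ span{v₁, v₂}.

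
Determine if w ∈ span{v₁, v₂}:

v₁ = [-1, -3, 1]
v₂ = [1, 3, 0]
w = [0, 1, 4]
No

Form the augmented matrix and row-reduce:
[v₁|v₂|w] = 
  [ -1,   1,   0]
  [ -3,   3,   1]
  [  1,   0,   4]
R2 → R2 - (3)·R1
R3 → R3 + (1)·R1
Swap R2 ↔ R3
REF = 
  [ -1,   1,   0]
  [  0,   1,   4]
  [  0,   0,   1]

Row 3 reads [0 0 | 1], i.e. 0 = 1, so the system is inconsistent and w ∉ span{v₁, v₂}.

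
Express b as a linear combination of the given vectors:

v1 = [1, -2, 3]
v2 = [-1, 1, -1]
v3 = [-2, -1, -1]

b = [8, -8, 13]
c1 = 3, c2 = -3, c3 = -1

b = 3·v1 + -3·v2 + -1·v3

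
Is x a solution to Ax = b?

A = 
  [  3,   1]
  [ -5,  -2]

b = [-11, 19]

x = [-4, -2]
No

Ax = [-14, 24] ≠ b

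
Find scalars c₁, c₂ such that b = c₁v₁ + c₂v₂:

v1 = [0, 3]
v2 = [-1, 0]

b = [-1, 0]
c1 = 0, c2 = 1

b = 0·v1 + 1·v2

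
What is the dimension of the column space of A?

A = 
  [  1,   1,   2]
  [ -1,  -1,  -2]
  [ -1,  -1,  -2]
Row reduce:
R2 → R2 + (1)·R1
R3 → R3 + (1)·R1
REF = 
  [  1,   1,   2]
  [  0,   0,   0]
  [  0,   0,   0]
Pivot columns: 1 → 1 pivot.
dim(Col(A)) = number of pivot columns = 1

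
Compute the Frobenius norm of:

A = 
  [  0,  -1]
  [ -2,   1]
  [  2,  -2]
||A||_F = 3.742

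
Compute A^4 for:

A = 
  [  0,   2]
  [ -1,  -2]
A² = A·A:
A²[1,1] = (0)(0) + (2)(-1) = -2
A²[1,2] = (0)(2) + (2)(-2) = -4
A²[2,1] = (-1)(0) + (-2)(-1) = 2
A²[2,2] = (-1)(2) + (-2)(-2) = 2
A² = 
  [ -2,  -4]
  [  2,   2]

A^3 = A^2·A:
A^3[1,1] = (-2)(0) + (-4)(-1) = 4
A^3[1,2] = (-2)(2) + (-4)(-2) = 4
A^3[2,1] = (2)(0) + (2)(-1) = -2
A^3[2,2] = (2)(2) + (2)(-2) = 0
A^3 = 
  [  4,   4]
  [ -2,   0]

A^4 = A^3·A:
A^4[1,1] = (4)(0) + (4)(-1) = -4
A^4[1,2] = (4)(2) + (4)(-2) = 0
A^4[2,1] = (-2)(0) + (0)(-1) = 0
A^4[2,2] = (-2)(2) + (0)(-2) = -4
A^4 = 
  [ -4,   0]
  [  0,  -4]

Therefore
A^4 = 
  [ -4,   0]
  [  0,  -4]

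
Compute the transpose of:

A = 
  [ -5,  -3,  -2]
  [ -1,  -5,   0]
Aᵀ = 
  [ -5,  -1]
  [ -3,  -5]
  [ -2,   0]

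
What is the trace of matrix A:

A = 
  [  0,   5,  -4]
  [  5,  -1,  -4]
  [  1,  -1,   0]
-1

tr(A) = 0 + -1 + 0 = -1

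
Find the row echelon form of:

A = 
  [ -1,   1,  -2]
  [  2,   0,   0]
Row operations:
R2 → R2 + (2)·R1

Resulting echelon form:
REF = 
  [ -1,   1,  -2]
  [  0,   2,  -4]

Rank = 2 (number of non-zero pivot rows).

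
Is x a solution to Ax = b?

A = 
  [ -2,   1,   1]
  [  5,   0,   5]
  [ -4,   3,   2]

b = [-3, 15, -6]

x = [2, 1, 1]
No

Ax = [-2, 15, -3] ≠ b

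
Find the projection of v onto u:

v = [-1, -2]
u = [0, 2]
proj_u(v) = [0, -2]

v·u = (-1)(0) + (-2)(2) = -4
u·u = (0)² + (2)² = 4
proj_u(v) = (v·u / u·u) × u = (-4/4) × u = (-1) × u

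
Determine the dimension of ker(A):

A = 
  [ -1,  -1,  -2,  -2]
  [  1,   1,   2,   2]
nullity(A) = 3

Row reduce:
R2 → R2 + (1)·R1
REF = 
  [ -1,  -1,  -2,  -2]
  [  0,   0,   0,   0]
Pivot columns: 1 → 1 pivot.
rank(A) = 1, so nullity(A) = 4 - 1 = 3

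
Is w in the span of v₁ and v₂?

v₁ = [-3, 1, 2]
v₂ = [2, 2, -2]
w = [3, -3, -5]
No

Form the augmented matrix and row-reduce:
[v₁|v₂|w] = 
  [ -3,   2,   3]
  [  1,   2,  -3]
  [  2,  -2,  -5]
R2 → R2 + (1/3)·R1
R3 → R3 + (2/3)·R1
R3 → R3 + (1/4)·R2
REF = 
  [  -3,    2,    3]
  [   0,  8/3,   -2]
  [   0,    0, -7/2]

Row 3 reads [0 0 | -7/2], i.e. 0 = -7/2, so the system is inconsistent and w ∉ span{v₁, v₂}.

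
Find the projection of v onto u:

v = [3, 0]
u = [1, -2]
proj_u(v) = [3/5, -6/5]

v·u = (3)(1) + (0)(-2) = 3
u·u = (1)² + (-2)² = 5
proj_u(v) = (v·u / u·u) × u = (3/5) × u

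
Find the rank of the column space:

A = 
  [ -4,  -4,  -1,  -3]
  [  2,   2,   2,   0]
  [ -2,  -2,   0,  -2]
Row reduce:
R2 → R2 + (1/2)·R1
R3 → R3 - (1/2)·R1
R3 → R3 - (1/3)·R2
REF = 
  [  -4,   -4,   -1,   -3]
  [   0,    0,  3/2, -3/2]
  [   0,    0,    0,    0]
Pivot columns: 1, 3 → 2 pivots.
dim(Col(A)) = number of pivot columns = 2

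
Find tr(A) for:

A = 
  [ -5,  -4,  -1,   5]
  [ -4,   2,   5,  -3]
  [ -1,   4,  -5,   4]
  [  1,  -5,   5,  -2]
-10

tr(A) = -5 + 2 + -5 + -2 = -10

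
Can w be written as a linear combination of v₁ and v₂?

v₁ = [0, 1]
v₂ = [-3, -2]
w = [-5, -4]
Yes

Form the augmented matrix and row-reduce:
[v₁|v₂|w] = 
  [  0,  -3,  -5]
  [  1,  -2,  -4]
Swap R1 ↔ R2
REF = 
  [  1,  -2,  -4]
  [  0,  -3,  -5]

No row of the form [0 0 | nonzero], so the system is consistent. Back-substitution gives c₁ = -2/3, c₂ = 5/3: w = (-2/3)·v₁ + (5/3)·v₂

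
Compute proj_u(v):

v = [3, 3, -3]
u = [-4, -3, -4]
v·u = (3)(-4) + (3)(-3) + (-3)(-4) = -9
u·u = (-4)² + (-3)² + (-4)² = 41
proj_u(v) = (v·u / u·u) × u = (-9/41) × u

proj_u(v) = [36/41, 27/41, 36/41]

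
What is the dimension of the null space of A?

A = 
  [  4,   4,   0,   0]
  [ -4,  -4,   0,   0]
nullity(A) = 3

Row reduce:
R2 → R2 + (1)·R1
REF = 
  [  4,   4,   0,   0]
  [  0,   0,   0,   0]
Pivot columns: 1 → 1 pivot.
rank(A) = 1, so nullity(A) = 4 - 1 = 3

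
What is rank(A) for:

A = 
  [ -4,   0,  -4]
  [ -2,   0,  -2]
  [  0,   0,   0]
rank(A) = 1

Row reduce:
R2 → R2 - (1/2)·R1
REF = 
  [ -4,   0,  -4]
  [  0,   0,   0]
  [  0,   0,   0]
Pivot columns: 1 → 1 pivot.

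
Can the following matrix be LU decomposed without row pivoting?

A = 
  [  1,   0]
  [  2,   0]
Yes.
A[1,1] = 1 ≠ 0, so Gaussian elimination proceeds without a row swap: multiplier ℓ₂₁ = (2)/(1) = 2, and U[2,2] = 0 - (2)(0) = 0.
L = 
  [  1,   0]
  [  2,   1]
U = 
  [  1,   0]
  [  0,   0]
Check row 2 of LU: [(2)(1), (2)(0) + 0] = [2, 0] = row 2 of A ✓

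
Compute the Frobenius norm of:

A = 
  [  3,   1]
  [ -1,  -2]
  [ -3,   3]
||A||_F = 5.745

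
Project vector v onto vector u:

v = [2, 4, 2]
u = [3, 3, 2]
proj_u(v) = [3, 3, 2]

v·u = (2)(3) + (4)(3) + (2)(2) = 22
u·u = (3)² + (3)² + (2)² = 22
proj_u(v) = (v·u / u·u) × u = (22/22) × u = (1) × u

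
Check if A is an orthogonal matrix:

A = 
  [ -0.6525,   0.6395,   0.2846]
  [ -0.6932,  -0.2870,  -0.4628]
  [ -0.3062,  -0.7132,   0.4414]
No

AᵀA = 
  [  1,   0.0001,   0]
  [  0.0001,   1,   0]
  [  0,   0,   0.4900]
≠ I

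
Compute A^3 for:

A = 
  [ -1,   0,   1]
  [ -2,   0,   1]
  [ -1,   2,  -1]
A^3 = 
  [ -2,  -4,   4]
  [ -2,  -6,   6]
  [  4,   4,  -6]

A² = A·A:
A²[1,1] = (-1)(-1) + (0)(-2) + (1)(-1) = 0
A²[1,2] = (-1)(0) + (0)(0) + (1)(2) = 2
A²[1,3] = (-1)(1) + (0)(1) + (1)(-1) = -2
A²[2,1] = (-2)(-1) + (0)(-2) + (1)(-1) = 1
A²[2,2] = (-2)(0) + (0)(0) + (1)(2) = 2
A²[2,3] = (-2)(1) + (0)(1) + (1)(-1) = -3
A²[3,1] = (-1)(-1) + (2)(-2) + (-1)(-1) = -2
A²[3,2] = (-1)(0) + (2)(0) + (-1)(2) = -2
A²[3,3] = (-1)(1) + (2)(1) + (-1)(-1) = 2
A² = 
  [  0,   2,  -2]
  [  1,   2,  -3]
  [ -2,  -2,   2]

A^3 = A^2·A:
A^3[1,1] = (0)(-1) + (2)(-2) + (-2)(-1) = -2
A^3[1,2] = (0)(0) + (2)(0) + (-2)(2) = -4
A^3[1,3] = (0)(1) + (2)(1) + (-2)(-1) = 4
A^3[2,1] = (1)(-1) + (2)(-2) + (-3)(-1) = -2
A^3[2,2] = (1)(0) + (2)(0) + (-3)(2) = -6
A^3[2,3] = (1)(1) + (2)(1) + (-3)(-1) = 6
A^3[3,1] = (-2)(-1) + (-2)(-2) + (2)(-1) = 4
A^3[3,2] = (-2)(0) + (-2)(0) + (2)(2) = 4
A^3[3,3] = (-2)(1) + (-2)(1) + (2)(-1) = -6
A^3 = 
  [ -2,  -4,   4]
  [ -2,  -6,   6]
  [  4,   4,  -6]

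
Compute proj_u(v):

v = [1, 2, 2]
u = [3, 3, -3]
proj_u(v) = [1/3, 1/3, -1/3]

v·u = (1)(3) + (2)(3) + (2)(-3) = 3
u·u = (3)² + (3)² + (-3)² = 27
proj_u(v) = (v·u / u·u) × u = (3/27) × u = (1/9) × u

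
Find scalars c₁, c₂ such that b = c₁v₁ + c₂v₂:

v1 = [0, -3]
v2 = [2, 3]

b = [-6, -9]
c1 = 0, c2 = -3

b = 0·v1 + -3·v2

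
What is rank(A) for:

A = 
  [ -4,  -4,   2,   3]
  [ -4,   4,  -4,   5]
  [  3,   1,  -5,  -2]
rank(A) = 3

Row reduce:
R2 → R2 - (1)·R1
R3 → R3 + (3/4)·R1
R3 → R3 + (1/4)·R2
REF = 
  [ -4,  -4,   2,   3]
  [  0,   8,  -6,   2]
  [  0,   0,  -5, 3/4]
Pivot columns: 1, 2, 3 → 3 pivots.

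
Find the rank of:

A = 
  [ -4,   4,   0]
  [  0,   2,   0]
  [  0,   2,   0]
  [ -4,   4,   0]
rank(A) = 2

Row reduce:
R4 → R4 - (1)·R1
R3 → R3 - (1)·R2
REF = 
  [ -4,   4,   0]
  [  0,   2,   0]
  [  0,   0,   0]
  [  0,   0,   0]
Pivot columns: 1, 2 → 2 pivots.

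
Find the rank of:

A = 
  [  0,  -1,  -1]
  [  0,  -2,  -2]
Row reduce:
R2 → R2 - (2)·R1
REF = 
  [  0,  -1,  -1]
  [  0,   0,   0]
Pivot columns: 2 → 1 pivot.

rank(A) = 1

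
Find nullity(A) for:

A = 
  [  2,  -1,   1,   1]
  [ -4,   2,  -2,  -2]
nullity(A) = 3

Row reduce:
R2 → R2 + (2)·R1
REF = 
  [  2,  -1,   1,   1]
  [  0,   0,   0,   0]
Pivot columns: 1 → 1 pivot.
rank(A) = 1, so nullity(A) = 4 - 1 = 3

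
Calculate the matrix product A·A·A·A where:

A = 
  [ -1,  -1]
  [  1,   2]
A^4 = 
  [ -1,  -3]
  [  3,   8]

A² = A·A:
A²[1,1] = (-1)(-1) + (-1)(1) = 0
A²[1,2] = (-1)(-1) + (-1)(2) = -1
A²[2,1] = (1)(-1) + (2)(1) = 1
A²[2,2] = (1)(-1) + (2)(2) = 3
A² = 
  [  0,  -1]
  [  1,   3]

A^3 = A^2·A:
A^3[1,1] = (0)(-1) + (-1)(1) = -1
A^3[1,2] = (0)(-1) + (-1)(2) = -2
A^3[2,1] = (1)(-1) + (3)(1) = 2
A^3[2,2] = (1)(-1) + (3)(2) = 5
A^3 = 
  [ -1,  -2]
  [  2,   5]

A^4 = A^3·A:
A^4[1,1] = (-1)(-1) + (-2)(1) = -1
A^4[1,2] = (-1)(-1) + (-2)(2) = -3
A^4[2,1] = (2)(-1) + (5)(1) = 3
A^4[2,2] = (2)(-1) + (5)(2) = 8
A^4 = 
  [ -1,  -3]
  [  3,   8]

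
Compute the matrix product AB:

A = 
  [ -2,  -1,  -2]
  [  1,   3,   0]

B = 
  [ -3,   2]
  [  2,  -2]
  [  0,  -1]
AB = 
  [  4,   0]
  [  3,  -4]

A is 2×3 and B is 3×2, so AB is 2×2. Each entry is (row of A)·(column of B):
AB[1,1] = (-2)(-3) + (-1)(2) + (-2)(0) = 4
AB[1,2] = (-2)(2) + (-1)(-2) + (-2)(-1) = 0
AB[2,1] = (1)(-3) + (3)(2) + (0)(0) = 3
AB[2,2] = (1)(2) + (3)(-2) + (0)(-1) = -4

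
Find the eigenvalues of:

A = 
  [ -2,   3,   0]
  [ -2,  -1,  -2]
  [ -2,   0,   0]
λ = 1, -2 + 2i√2, -2 - 2i√2  (≈ 1, -2 + 2.828i, -2 - 2.828i)

Characteristic polynomial: det(λI - A) = λ³ + 3λ² + 8λ - 12
Testing integer divisors of the constant term: p(1) = 0, so (λ - 1) is a factor:
p(λ) = (λ - 1)(λ² + 4λ + 12)
λ² + 4λ + 12 = 0  ⇒  λ = (-4 ± √((4)² - 4·(12)))/2 = (-4 ± √(-32))/2
  = -2 + 2i√2,  -2 - 2i√2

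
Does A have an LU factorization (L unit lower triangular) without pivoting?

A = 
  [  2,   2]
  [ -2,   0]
Yes.
A[1,1] = 2 ≠ 0, so Gaussian elimination proceeds without a row swap: multiplier ℓ₂₁ = (-2)/(2) = -1, and U[2,2] = 0 - (-1)(2) = 2.
L = 
  [  1,   0]
  [ -1,   1]
U = 
  [  2,   2]
  [  0,   2]
Check row 2 of LU: [(-1)(2), (-1)(2) + 2] = [-2, 0] = row 2 of A ✓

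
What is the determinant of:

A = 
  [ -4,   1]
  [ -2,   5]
For a 2×2 matrix, det = ad - bc = (-4)(5) - (1)(-2) = -18

det(A) = -18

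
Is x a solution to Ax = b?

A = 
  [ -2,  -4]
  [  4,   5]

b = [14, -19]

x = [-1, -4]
No

Ax = [18, -24] ≠ b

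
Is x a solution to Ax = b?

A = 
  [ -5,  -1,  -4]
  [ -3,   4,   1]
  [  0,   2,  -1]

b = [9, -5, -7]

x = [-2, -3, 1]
Yes

Ax = [9, -5, -7] = b ✓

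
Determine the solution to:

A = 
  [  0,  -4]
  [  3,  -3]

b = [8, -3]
x = [-3, -2]

Row reduce the augmented matrix [A|b]:
Swap R1 ↔ R2
REF = 
  [  3,  -3,  -3]
  [  0,  -4,   8]

Back-substitution:
x₂ = 8 / (-4) = -2
x₁ = (-3 - (-3)(-2)) / 3 = -3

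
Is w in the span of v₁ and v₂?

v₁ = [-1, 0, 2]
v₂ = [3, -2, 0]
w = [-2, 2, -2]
Yes

Form the augmented matrix and row-reduce:
[v₁|v₂|w] = 
  [ -1,   3,  -2]
  [  0,  -2,   2]
  [  2,   0,  -2]
R3 → R3 + (2)·R1
R3 → R3 + (3)·R2
REF = 
  [ -1,   3,  -2]
  [  0,  -2,   2]
  [  0,   0,   0]

No row of the form [0 0 | nonzero], so the system is consistent. Back-substitution gives c₁ = -1, c₂ = -1: w = (-1)·v₁ + (-1)·v₂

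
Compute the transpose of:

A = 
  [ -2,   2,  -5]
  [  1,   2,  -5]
Aᵀ = 
  [ -2,   1]
  [  2,   2]
  [ -5,  -5]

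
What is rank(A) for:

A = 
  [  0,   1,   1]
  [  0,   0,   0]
Row reduce:
(no row operations needed)
REF = 
  [  0,   1,   1]
  [  0,   0,   0]
Pivot columns: 2 → 1 pivot.

rank(A) = 1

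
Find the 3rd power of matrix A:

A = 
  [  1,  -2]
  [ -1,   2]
A² = A·A:
A²[1,1] = (1)(1) + (-2)(-1) = 3
A²[1,2] = (1)(-2) + (-2)(2) = -6
A²[2,1] = (-1)(1) + (2)(-1) = -3
A²[2,2] = (-1)(-2) + (2)(2) = 6
A² = 
  [  3,  -6]
  [ -3,   6]

A^3 = A^2·A:
A^3[1,1] = (3)(1) + (-6)(-1) = 9
A^3[1,2] = (3)(-2) + (-6)(2) = -18
A^3[2,1] = (-3)(1) + (6)(-1) = -9
A^3[2,2] = (-3)(-2) + (6)(2) = 18
A^3 = 
  [  9, -18]
  [ -9,  18]

Therefore
A^3 = 
  [  9, -18]
  [ -9,  18]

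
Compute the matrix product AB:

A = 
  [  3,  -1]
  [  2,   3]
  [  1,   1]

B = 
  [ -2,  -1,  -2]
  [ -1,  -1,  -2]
AB = 
  [ -5,  -2,  -4]
  [ -7,  -5, -10]
  [ -3,  -2,  -4]

A is 3×2 and B is 2×3, so AB is 3×3. Each entry is (row of A)·(column of B):
AB[1,1] = (3)(-2) + (-1)(-1) = -5
AB[1,2] = (3)(-1) + (-1)(-1) = -2
AB[1,3] = (3)(-2) + (-1)(-2) = -4
AB[2,1] = (2)(-2) + (3)(-1) = -7
AB[2,2] = (2)(-1) + (3)(-1) = -5
AB[2,3] = (2)(-2) + (3)(-2) = -10
AB[3,1] = (1)(-2) + (1)(-1) = -3
AB[3,2] = (1)(-1) + (1)(-1) = -2
AB[3,3] = (1)(-2) + (1)(-2) = -4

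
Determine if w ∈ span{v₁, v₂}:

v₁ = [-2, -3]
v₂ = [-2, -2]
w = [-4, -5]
Yes

Form the augmented matrix and row-reduce:
[v₁|v₂|w] = 
  [ -2,  -2,  -4]
  [ -3,  -2,  -5]
R2 → R2 - (3/2)·R1
REF = 
  [ -2,  -2,  -4]
  [  0,   1,   1]

No row of the form [0 0 | nonzero], so the system is consistent. Back-substitution gives c₁ = 1, c₂ = 1: w = (1)·v₁ + (1)·v₂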